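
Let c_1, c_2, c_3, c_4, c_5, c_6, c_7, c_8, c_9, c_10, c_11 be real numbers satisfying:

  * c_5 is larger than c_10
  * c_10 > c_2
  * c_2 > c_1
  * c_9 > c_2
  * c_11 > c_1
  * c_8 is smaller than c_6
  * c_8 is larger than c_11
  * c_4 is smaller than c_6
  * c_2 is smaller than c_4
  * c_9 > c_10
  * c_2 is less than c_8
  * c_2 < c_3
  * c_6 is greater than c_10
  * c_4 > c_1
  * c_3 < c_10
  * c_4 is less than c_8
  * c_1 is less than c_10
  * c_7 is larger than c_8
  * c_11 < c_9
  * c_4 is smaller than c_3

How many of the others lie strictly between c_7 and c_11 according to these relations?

1

The relations place c_11 below c_7. An element lies strictly between them when it is forced above c_11 and also forced below c_7.
Above c_11: {c_8, c_6, c_9}. Below c_7: {c_1, c_2, c_4, c_8}.
Intersection: {c_8} — 1.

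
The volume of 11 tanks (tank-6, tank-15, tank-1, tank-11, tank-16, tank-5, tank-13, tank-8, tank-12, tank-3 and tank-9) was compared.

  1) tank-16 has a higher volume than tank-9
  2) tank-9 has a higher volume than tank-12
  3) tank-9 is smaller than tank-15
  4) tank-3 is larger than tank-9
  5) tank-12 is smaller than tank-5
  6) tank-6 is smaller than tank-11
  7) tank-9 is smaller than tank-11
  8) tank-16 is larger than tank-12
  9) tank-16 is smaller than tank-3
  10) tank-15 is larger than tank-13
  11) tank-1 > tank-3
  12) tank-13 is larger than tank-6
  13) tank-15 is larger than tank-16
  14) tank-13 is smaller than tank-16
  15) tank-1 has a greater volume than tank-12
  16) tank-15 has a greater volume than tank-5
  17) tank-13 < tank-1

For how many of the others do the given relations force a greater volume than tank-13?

4

The elements the relations force above tank-13 are tank-16, tank-3, tank-1, tank-15 — no chain reaches any other.
That is 4.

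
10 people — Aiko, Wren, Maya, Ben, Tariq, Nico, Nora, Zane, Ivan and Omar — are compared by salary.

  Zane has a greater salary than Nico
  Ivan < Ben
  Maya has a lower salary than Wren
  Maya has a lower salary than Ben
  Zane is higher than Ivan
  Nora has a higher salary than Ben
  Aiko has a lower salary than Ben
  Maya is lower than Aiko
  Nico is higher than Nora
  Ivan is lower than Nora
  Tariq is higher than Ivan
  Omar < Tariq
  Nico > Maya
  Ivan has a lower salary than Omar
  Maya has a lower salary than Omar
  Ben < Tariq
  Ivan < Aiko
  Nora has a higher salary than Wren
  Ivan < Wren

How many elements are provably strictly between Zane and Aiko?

The relations place Aiko below Zane. An element lies strictly between them when it is forced above Aiko and also forced below Zane.
Above Aiko: {Ben, Tariq, Nora, Nico}. Below Zane: {Ivan, Maya, Wren, Ben, Nora, Nico}.
Intersection: {Ben, Nora, Nico} — 3.

3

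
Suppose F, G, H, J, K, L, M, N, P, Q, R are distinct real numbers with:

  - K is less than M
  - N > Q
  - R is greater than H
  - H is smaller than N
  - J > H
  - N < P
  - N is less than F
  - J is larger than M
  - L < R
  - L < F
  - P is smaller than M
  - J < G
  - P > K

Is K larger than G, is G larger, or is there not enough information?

G

The relevant relations are K < P; P < M; M < J; J < G.
Chaining these gives K < P < M < J < G.
So G is larger.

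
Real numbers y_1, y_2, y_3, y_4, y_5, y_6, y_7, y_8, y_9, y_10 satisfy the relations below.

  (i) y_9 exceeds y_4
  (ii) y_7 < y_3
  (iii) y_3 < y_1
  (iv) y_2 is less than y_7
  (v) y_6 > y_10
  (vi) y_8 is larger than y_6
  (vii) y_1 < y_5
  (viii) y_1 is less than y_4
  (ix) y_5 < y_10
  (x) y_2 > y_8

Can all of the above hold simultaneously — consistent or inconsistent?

We have y_1 < y_5 stated directly, yet also y_5 < y_10 < y_6 < y_8 < y_2 < y_7 < y_3 < y_1 by chaining the others — so y_5 < y_1. Contradiction.

inconsistent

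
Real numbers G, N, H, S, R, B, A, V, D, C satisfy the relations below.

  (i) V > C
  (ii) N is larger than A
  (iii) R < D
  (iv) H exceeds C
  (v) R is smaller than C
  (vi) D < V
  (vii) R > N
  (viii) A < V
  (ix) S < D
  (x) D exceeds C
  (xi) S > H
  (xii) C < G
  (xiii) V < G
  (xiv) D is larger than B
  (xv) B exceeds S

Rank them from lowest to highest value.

A < N < R < C < H < S < B < D < V < G

The consecutive links are each given: A < N; N < R; R < C; C < H; H < S; S < B; B < D; D < V; V < G.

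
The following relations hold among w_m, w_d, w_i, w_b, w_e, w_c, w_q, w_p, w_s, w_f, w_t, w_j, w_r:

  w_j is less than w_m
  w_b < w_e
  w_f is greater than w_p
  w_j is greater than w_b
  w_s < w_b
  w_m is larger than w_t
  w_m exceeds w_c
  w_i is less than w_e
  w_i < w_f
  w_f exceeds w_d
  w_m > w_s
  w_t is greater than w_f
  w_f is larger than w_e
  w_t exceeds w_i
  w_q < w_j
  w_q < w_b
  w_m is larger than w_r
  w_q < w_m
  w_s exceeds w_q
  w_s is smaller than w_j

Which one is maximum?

w_m

w_q is not greatest since w_q < w_s; w_i is not greatest since w_i < w_f; w_s is not greatest since w_s < w_b; w_b is not greatest since w_b < w_e; w_p is not greatest since w_p < w_f; w_r is not greatest since w_r < w_m; w_j is not greatest since w_j < w_m; w_e is not greatest since w_e < w_f; w_d is not greatest since w_d < w_f; w_f is not greatest since w_f < w_t; w_c is not greatest since w_c < w_m; w_t is not greatest since w_t < w_m.
Only w_m has nothing above it, so w_m is the maximum.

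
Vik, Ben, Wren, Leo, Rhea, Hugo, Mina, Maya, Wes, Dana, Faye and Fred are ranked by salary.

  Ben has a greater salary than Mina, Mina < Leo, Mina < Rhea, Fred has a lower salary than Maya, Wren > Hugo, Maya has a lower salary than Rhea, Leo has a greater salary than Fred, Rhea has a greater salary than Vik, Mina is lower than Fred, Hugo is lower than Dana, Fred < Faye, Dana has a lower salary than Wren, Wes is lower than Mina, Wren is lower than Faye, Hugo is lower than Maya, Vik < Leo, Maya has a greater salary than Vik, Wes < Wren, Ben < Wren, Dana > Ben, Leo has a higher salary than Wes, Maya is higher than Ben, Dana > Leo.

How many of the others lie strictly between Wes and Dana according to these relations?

Chaining upward from Wes reaches: Mina, Ben, Fred, Maya, Rhea, Leo, Wren, Faye.
Chaining downward from Dana reaches: Mina, Vik, Hugo, Ben, Fred, Leo.
Strictly between Wes and Dana are those in both lists: Mina, Ben, Fred, Leo — 4 elements.

4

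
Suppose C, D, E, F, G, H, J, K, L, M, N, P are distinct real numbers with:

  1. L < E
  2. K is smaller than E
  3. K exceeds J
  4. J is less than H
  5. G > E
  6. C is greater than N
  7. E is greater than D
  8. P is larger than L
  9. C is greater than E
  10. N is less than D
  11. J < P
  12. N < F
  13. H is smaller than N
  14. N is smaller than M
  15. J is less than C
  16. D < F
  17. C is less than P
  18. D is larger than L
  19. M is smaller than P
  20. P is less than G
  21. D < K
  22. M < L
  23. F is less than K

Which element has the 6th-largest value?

F

Piecing the relations together gives one ordering: J < H < N < M < L < D < F < K < E < C < P < G.
Counting 6 from the largest end gives F.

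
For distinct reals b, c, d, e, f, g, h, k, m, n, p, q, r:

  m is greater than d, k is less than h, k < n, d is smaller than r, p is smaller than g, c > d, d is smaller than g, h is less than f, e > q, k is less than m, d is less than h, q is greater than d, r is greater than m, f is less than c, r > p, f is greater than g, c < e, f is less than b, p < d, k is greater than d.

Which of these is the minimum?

d is not least since p < d; g is not least since p < g; q is not least since d < q; k is not least since d < k; n is not least since k < n; h is not least since k < h; f is not least since g < f; c is not least since d < c; m is not least since k < m; r is not least since m < r; b is not least since f < b; e is not least since c < e.
Only p has nothing below it, so p is the minimum.

p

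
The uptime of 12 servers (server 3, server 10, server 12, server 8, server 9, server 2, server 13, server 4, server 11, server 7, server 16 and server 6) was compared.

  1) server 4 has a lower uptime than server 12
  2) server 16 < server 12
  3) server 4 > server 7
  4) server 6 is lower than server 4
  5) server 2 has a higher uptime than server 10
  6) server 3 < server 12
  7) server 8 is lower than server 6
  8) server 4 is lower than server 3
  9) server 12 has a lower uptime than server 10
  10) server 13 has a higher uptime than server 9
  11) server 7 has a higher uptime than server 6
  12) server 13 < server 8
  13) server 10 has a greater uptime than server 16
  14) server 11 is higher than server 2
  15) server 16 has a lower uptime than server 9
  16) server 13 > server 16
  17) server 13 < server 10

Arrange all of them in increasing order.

server 16 < server 9 < server 13 < server 8 < server 6 < server 7 < server 4 < server 3 < server 12 < server 10 < server 2 < server 11

The consecutive links are each given: server 16 < server 9; server 9 < server 13; server 13 < server 8; server 8 < server 6; server 6 < server 7; server 7 < server 4; server 4 < server 3; server 3 < server 12; server 12 < server 10; server 10 < server 2; server 2 < server 11.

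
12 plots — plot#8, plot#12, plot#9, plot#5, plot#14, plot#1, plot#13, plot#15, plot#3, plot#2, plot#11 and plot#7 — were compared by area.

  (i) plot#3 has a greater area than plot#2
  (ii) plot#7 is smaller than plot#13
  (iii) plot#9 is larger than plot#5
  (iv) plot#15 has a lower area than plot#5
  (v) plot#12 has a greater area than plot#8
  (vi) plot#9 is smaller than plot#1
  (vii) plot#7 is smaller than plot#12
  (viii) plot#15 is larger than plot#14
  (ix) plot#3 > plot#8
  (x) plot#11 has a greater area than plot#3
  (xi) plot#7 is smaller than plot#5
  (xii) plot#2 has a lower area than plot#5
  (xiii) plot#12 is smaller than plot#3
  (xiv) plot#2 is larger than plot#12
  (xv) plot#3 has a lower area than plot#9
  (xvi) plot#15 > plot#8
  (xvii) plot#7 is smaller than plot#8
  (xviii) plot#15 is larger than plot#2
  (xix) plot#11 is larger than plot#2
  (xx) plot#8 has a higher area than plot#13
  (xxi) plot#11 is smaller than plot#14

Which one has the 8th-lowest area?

plot#14

Piecing the relations together gives one ordering: plot#7 < plot#13 < plot#8 < plot#12 < plot#2 < plot#3 < plot#11 < plot#14 < plot#15 < plot#5 < plot#9 < plot#1.
Counting 8 from the smallest end gives plot#14.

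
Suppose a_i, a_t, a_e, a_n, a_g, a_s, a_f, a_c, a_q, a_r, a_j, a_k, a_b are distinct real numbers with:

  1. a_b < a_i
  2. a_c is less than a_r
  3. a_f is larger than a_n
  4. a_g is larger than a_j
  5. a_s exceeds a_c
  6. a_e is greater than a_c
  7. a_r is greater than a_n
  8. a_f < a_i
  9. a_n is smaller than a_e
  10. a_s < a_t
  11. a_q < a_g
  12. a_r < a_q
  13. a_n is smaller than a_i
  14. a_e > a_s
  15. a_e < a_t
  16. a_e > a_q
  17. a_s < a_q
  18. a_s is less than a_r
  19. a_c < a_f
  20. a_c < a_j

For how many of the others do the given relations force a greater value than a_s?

5

From a_s the given relations immediately reach a_r, a_q, a_e, a_t.
From those, a_g — 5 in total.
No other element is forced above a_s by the given relations, so the count is 5.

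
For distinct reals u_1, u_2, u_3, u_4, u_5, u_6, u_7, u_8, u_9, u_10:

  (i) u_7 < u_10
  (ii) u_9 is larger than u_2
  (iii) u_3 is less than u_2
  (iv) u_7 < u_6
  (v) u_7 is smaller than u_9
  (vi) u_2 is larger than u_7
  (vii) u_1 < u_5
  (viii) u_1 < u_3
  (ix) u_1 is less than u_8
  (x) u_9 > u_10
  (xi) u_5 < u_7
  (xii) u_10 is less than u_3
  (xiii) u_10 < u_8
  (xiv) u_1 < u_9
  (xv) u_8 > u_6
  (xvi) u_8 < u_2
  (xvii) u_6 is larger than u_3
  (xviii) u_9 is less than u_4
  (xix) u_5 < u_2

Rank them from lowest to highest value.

Each adjacent pair is fixed by a given relation: u_1 < u_5; u_5 < u_7; u_7 < u_10; u_10 < u_3; u_3 < u_6; u_6 < u_8; u_8 < u_2; u_2 < u_9; u_9 < u_4. Chaining them end to end gives the full order.

u_1 < u_5 < u_7 < u_10 < u_3 < u_6 < u_8 < u_2 < u_9 < u_4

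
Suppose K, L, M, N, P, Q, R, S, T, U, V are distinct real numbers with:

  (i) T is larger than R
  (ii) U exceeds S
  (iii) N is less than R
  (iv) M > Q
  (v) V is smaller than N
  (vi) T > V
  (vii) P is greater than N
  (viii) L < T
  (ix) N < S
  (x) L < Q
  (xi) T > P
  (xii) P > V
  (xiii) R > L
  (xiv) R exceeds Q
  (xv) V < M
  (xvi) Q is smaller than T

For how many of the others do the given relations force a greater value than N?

5

From N the given relations immediately reach S, R, P.
From those, U, T — 5 in total.
Nothing else is reachable above N; 5 in all.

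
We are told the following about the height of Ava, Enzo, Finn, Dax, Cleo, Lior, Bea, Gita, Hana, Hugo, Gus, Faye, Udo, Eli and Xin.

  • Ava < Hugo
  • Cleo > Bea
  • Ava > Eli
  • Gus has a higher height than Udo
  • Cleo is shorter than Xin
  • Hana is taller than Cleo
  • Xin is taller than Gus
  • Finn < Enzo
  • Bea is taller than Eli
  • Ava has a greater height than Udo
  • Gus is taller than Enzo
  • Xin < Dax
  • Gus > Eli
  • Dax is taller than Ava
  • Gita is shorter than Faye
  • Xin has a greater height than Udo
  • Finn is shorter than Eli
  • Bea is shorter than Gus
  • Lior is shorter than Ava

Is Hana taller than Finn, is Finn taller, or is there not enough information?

Finn < Eli and Eli < Bea give Finn < Bea.
With Bea < Cleo: Finn < Eli < Bea < Cleo.
Then Cleo < Hana extends the chain to Hana.
So Hana is taller.

Hana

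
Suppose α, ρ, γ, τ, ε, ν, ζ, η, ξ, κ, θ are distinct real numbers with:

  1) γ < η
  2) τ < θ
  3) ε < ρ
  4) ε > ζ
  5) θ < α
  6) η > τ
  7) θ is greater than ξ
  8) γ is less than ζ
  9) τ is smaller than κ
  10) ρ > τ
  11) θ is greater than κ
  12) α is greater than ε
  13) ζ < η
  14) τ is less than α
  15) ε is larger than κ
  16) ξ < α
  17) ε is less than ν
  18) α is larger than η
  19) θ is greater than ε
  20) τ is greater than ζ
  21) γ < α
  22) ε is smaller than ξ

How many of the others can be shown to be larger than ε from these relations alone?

5

The elements the relations force above ε are ξ, ν, ρ, θ, α — no chain reaches any other.
That is 5.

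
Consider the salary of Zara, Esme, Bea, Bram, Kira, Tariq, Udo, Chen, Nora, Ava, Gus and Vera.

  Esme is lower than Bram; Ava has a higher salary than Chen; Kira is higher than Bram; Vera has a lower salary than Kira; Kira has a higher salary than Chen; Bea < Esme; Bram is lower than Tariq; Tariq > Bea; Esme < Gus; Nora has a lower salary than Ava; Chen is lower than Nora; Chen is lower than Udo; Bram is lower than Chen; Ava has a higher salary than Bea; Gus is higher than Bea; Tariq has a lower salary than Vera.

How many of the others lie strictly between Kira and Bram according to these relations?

3

Chaining upward from Bram reaches: Chen, Nora, Tariq, Ava, Udo, Vera.
Chaining downward from Kira reaches: Bea, Esme, Chen, Tariq, Vera.
Strictly between Bram and Kira are those in both lists: Chen, Tariq, Vera — 3 elements.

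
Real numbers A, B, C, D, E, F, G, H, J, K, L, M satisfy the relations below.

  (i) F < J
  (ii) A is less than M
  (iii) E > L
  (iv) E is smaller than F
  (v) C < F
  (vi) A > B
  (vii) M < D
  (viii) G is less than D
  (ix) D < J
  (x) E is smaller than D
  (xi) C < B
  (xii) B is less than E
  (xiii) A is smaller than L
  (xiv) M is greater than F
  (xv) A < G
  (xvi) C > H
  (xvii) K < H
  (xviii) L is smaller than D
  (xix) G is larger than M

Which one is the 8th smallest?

The consecutive relations fix a unique order: K < H < C < B < A < L < E < F < M < G < D < J.
Counting 8 from the smallest end gives F.

F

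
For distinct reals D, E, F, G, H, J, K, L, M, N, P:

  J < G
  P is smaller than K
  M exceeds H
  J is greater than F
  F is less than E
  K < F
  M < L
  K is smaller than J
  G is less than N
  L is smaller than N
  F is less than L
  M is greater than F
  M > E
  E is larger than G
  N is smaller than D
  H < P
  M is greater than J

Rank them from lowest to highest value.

Nothing is placed below H, so it is least; from there H < P; P < K; K < F; F < J; J < G; G < E; E < M; M < L; L < N; N < D, each given directly.

H < P < K < F < J < G < E < M < L < N < D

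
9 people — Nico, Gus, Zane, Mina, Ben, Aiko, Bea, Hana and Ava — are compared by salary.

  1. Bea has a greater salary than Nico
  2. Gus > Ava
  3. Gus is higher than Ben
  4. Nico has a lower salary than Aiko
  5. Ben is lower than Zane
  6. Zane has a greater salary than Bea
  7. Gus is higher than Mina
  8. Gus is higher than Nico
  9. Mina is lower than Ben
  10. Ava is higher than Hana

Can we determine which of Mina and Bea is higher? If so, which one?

undetermined

Following every chain through Mina: above Mina we get Ben, Gus, Zane.
Bea is not reached, and no chain runs the other way from Bea to Mina.
So the given relations leave the order of Mina and Bea undetermined.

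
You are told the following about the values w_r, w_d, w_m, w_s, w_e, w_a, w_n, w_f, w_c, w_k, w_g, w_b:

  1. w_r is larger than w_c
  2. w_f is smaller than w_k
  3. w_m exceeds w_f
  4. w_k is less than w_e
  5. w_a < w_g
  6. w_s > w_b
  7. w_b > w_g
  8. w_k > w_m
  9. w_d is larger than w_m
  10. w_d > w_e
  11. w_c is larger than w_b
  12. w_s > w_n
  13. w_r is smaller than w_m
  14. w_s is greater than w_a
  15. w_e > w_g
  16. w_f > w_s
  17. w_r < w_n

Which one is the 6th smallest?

w_n

Piecing the relations together gives one ordering: w_a < w_g < w_b < w_c < w_r < w_n < w_s < w_f < w_m < w_k < w_e < w_d.
Counting 6 from the smallest end gives w_n.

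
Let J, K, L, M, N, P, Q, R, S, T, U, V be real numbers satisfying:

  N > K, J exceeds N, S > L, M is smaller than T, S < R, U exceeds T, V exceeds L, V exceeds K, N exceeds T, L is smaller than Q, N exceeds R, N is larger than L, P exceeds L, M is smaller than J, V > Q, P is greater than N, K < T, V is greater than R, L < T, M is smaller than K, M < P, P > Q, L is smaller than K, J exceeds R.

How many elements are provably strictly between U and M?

The relations place M below U. An element lies strictly between them when it is forced above M and also forced below U.
Above M: {K, T, N, V, P, J}. Below U: {L, K, T}.
Intersection: {K, T} — 2.

2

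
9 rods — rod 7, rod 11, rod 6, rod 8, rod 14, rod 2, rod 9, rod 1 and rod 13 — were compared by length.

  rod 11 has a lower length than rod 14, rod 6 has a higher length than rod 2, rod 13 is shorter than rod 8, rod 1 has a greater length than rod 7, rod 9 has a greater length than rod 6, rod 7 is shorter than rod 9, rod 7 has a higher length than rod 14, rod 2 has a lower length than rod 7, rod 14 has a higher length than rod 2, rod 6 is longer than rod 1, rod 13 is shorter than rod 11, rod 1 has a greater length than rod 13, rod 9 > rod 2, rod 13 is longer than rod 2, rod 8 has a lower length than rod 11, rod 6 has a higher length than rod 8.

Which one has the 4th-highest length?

rod 7

Piecing the relations together gives one ordering: rod 2 < rod 13 < rod 8 < rod 11 < rod 14 < rod 7 < rod 1 < rod 6 < rod 9.
The 4th largest is rod 7.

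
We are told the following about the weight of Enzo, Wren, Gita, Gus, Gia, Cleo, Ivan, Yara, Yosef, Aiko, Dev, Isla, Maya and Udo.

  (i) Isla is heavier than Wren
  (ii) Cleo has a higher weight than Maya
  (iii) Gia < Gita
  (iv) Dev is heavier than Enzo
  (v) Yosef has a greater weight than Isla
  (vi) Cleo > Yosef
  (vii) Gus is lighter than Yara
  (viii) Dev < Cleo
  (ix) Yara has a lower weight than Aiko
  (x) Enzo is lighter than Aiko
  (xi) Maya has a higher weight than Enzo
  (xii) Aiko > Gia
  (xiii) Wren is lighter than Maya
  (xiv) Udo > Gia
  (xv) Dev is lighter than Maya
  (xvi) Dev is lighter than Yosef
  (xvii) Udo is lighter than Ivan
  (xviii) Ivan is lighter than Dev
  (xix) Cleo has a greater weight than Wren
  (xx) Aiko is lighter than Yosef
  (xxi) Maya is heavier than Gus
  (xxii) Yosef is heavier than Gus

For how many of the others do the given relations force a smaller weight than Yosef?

From Yosef the given relations immediately reach Gus, Dev, Aiko, Isla.
From those, Enzo, Wren, Gia, Yara, Ivan — 9 in total.
From those, Udo — 10 in total.
No other element is forced below Yosef by the given relations, so the count is 10.

10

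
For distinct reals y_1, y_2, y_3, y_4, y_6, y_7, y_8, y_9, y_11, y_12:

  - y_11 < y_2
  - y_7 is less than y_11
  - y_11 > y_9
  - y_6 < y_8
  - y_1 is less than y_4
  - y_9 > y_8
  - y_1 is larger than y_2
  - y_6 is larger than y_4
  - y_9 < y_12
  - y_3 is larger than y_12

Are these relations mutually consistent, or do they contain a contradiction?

inconsistent

We have y_9 < y_11 stated directly, yet also y_11 < y_2 < y_1 < y_4 < y_6 < y_8 < y_9 by chaining the others — so y_11 < y_9. Contradiction.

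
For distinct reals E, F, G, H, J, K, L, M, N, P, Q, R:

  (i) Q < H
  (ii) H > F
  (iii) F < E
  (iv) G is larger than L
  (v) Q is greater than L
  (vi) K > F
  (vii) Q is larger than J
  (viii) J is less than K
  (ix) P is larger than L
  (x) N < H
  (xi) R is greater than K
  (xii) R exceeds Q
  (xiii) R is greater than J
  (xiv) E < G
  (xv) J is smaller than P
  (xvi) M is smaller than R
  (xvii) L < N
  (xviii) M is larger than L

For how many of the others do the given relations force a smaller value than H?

From H the given relations immediately reach F, N, Q.
From those, J, L — 5 in total.
No other element is forced below H by the given relations, so the count is 5.

5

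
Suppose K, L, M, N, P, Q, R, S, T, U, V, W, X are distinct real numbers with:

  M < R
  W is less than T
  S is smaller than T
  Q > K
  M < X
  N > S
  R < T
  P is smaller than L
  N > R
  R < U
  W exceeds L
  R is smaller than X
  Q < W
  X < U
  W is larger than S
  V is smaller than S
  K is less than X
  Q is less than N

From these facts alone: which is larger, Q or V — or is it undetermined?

Following every chain through V: above V we get S, W, N, T.
Q is not reached, and no chain runs the other way from Q to V.
So the given relations leave the order of V and Q undetermined.

undetermined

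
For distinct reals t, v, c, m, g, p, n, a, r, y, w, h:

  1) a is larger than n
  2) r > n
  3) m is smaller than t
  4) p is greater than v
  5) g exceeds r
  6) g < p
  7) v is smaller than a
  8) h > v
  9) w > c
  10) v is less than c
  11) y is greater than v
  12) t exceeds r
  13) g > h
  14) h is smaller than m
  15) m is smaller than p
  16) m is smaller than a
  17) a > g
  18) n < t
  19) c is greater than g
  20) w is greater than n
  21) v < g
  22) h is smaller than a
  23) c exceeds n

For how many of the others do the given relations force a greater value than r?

The elements the relations force above r are g, c, t, p, a, w — no chain reaches any other.
That is 6.

6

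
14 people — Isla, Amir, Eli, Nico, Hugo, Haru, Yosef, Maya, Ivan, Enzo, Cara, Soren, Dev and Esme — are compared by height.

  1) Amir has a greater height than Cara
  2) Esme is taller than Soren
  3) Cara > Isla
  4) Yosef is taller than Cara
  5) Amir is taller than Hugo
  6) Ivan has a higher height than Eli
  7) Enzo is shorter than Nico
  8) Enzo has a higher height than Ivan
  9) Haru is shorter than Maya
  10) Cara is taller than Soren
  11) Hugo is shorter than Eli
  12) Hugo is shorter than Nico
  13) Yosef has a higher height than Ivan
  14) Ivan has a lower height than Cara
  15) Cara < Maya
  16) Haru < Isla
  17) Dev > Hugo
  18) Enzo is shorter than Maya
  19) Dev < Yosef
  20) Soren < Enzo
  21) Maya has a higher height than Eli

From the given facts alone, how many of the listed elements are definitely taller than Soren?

The elements the relations force above Soren are Esme, Cara, Enzo, Yosef, Maya, Amir, Nico — no chain reaches any other.
That is 7.

7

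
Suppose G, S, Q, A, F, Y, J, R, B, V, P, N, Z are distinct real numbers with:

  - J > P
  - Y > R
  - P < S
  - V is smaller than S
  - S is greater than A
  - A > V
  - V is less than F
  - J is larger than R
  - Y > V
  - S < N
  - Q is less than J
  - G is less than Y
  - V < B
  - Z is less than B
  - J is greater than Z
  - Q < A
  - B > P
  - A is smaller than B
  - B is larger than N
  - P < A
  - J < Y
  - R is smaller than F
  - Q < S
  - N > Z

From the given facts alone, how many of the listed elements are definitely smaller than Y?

Directly below Y: V, R, J, G.
One step further: P, Z, Q (7 so far).
No other element is forced below Y by the given relations, so the count is 7.

7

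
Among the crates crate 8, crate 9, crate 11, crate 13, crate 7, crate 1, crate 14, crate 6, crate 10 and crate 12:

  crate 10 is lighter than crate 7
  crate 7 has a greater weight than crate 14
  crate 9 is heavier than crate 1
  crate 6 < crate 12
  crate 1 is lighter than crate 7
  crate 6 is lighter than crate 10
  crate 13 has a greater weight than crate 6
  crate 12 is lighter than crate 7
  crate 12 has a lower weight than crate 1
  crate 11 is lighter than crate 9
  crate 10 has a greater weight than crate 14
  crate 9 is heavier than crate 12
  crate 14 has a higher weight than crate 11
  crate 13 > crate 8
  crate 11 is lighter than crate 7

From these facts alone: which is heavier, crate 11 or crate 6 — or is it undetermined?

Following every chain through crate 6: above crate 6 we get crate 12, crate 1, crate 9, crate 13, crate 10, crate 7.
crate 11 is not reached, and no chain runs the other way from crate 11 to crate 6.
So the given relations leave the order of crate 6 and crate 11 undetermined.

undetermined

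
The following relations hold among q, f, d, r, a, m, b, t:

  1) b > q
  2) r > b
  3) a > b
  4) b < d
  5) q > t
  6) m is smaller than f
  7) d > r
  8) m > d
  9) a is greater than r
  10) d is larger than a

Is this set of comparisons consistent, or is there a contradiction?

The single ordering t < q < b < r < a < d < m < f satisfies every listed relation, so no contradiction arises.

consistent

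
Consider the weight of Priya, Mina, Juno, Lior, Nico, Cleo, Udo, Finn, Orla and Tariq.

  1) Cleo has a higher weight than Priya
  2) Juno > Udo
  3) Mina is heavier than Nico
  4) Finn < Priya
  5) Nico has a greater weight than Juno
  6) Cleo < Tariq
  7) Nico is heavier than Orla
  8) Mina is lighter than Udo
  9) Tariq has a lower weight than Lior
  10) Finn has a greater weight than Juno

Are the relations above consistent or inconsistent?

inconsistent

Chaining the given relations yields Nico < Mina < Udo < Juno, so Nico < Juno. But one relation states Juno < Nico. These cannot both hold.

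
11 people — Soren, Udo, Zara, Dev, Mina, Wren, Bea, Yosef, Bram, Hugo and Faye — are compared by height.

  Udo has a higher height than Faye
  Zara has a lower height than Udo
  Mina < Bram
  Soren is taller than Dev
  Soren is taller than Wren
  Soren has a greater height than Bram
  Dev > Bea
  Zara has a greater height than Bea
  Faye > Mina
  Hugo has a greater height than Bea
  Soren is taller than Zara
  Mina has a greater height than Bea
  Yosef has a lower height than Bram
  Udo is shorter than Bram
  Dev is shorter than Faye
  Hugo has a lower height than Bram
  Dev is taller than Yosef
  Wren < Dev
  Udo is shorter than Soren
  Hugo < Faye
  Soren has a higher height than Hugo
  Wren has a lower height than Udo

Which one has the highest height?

Chaining downward from Soren: directly below it, Wren, Dev, Hugo, Zara, Udo, Bram; then Yosef, Bea, Mina, Faye.
That covers every other element, and nothing is given above Soren, so Soren is the highest height.

Soren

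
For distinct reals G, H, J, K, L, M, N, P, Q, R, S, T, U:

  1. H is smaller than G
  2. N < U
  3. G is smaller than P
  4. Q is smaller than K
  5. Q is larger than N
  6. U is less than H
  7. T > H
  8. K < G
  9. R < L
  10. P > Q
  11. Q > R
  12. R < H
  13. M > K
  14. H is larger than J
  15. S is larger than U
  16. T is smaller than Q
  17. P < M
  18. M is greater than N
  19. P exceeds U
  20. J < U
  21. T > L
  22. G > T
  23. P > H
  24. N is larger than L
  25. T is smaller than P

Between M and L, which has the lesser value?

L < N and N < U give L < U.
Then U < H extends the chain to H.
Then H < T extends the chain to T.
Then T < Q extends the chain to Q.
With Q < K: L < N < U < H < T < Q < K.
With K < G: L < N < U < H < T < Q < K < G.
With G < P: L < N < U < H < T < Q < K < G < P.
Then P < M extends the chain to M.
So L < M; L is the smaller of the two.

L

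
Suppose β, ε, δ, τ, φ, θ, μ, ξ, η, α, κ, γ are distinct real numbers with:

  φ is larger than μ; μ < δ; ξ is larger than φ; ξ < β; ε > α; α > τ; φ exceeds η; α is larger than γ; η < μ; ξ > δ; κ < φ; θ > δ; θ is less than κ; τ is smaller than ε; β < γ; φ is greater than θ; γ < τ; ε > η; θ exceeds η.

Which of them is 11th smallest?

Piecing the relations together gives one ordering: η < μ < δ < θ < κ < φ < ξ < β < γ < τ < α < ε.
The 11th smallest is α.

α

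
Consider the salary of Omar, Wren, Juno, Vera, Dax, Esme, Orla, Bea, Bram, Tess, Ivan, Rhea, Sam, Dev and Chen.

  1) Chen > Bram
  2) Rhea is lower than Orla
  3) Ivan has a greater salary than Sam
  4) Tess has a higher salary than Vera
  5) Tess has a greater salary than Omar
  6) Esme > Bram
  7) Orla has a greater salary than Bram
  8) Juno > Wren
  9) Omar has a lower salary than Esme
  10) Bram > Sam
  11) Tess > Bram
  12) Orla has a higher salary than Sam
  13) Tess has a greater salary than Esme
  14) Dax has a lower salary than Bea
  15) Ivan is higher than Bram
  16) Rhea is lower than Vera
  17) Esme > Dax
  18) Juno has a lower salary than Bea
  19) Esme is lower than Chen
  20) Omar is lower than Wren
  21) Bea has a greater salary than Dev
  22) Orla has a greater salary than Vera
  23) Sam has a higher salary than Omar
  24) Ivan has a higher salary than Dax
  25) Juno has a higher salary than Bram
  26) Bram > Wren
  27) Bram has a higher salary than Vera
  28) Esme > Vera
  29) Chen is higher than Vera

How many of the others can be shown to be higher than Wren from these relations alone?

8

The elements the relations force above Wren are Bram, Juno, Orla, Esme, Chen, Ivan, Bea, Tess — no chain reaches any other.
That is 8.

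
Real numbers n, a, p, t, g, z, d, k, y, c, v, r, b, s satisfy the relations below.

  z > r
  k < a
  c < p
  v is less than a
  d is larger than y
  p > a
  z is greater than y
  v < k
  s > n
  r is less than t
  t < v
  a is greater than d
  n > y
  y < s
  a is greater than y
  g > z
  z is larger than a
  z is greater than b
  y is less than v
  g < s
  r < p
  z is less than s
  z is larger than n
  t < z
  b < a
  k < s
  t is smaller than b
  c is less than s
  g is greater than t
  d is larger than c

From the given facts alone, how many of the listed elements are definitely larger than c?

6

From c the given relations immediately reach d, s, p.
From those, a — 4 in total.
From those, z — 5 in total.
From those, g — 6 in total.
Nothing else is reachable above c; 6 in all.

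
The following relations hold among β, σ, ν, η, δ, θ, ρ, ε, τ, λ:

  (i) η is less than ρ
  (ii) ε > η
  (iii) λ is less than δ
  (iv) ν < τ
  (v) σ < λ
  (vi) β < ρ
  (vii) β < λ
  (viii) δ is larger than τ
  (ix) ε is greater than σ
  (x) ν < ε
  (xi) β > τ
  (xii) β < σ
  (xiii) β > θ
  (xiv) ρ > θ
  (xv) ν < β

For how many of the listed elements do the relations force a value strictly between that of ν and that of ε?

3

The relations place ν below ε. An element lies strictly between them when it is forced above ν and also forced below ε.
Above ν: {τ, β, σ, ρ, λ, δ}. Below ε: {τ, θ, β, σ, η}.
Intersection: {τ, β, σ} — 3.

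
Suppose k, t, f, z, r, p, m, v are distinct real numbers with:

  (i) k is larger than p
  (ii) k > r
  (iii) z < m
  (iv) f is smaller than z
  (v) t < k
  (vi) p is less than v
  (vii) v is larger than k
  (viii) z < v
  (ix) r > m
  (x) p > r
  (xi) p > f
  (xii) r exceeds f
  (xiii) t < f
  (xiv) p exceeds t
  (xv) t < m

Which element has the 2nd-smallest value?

Piecing the relations together gives one ordering: t < f < z < m < r < p < k < v.
The 2nd smallest is f.

f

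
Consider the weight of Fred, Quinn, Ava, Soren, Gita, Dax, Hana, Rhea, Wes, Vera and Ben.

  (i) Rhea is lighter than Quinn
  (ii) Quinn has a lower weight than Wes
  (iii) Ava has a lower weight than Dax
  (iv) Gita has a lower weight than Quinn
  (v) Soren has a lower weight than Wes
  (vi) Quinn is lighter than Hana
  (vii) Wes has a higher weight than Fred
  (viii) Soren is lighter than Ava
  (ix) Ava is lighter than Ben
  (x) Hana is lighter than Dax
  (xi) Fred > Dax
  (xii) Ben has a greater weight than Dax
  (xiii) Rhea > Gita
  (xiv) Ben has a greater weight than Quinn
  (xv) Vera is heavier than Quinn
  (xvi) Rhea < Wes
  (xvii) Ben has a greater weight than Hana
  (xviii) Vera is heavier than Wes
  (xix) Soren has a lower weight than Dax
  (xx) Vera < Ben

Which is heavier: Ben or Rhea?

Ben

The relevant relations are Rhea < Quinn; Quinn < Hana; Hana < Dax; Dax < Fred; Fred < Wes; Wes < Vera; Vera < Ben.
Together: Rhea < Quinn < Hana < Dax < Fred < Wes < Vera < Ben.
So Rhea < Ben; Ben is the heavier of the two.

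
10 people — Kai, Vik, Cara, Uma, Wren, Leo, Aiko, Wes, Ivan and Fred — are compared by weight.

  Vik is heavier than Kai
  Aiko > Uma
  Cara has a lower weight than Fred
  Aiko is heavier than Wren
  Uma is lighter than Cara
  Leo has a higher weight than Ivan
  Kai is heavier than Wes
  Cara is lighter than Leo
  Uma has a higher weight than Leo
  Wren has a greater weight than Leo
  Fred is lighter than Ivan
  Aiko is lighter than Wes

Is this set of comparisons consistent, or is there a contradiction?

Chaining the given relations yields Uma < Cara < Fred < Ivan < Leo, so Uma < Leo. But one relation states Leo < Uma. These cannot both hold.

inconsistent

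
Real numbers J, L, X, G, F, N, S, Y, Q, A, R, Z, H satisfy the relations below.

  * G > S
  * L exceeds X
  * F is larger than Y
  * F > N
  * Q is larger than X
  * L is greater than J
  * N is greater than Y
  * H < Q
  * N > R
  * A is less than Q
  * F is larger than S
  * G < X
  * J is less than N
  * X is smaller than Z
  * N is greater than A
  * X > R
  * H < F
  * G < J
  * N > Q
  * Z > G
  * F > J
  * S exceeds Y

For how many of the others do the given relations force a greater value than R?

6

Directly above R: X, N.
One step further: Q, L, F, Z (6 so far).
Nothing else is reachable above R; 6 in all.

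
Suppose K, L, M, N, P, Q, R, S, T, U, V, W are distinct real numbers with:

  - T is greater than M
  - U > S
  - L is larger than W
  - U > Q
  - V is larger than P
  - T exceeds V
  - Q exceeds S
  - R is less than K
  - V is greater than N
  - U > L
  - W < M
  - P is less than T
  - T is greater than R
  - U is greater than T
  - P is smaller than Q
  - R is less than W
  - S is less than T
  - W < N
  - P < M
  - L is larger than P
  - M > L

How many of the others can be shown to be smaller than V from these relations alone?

4

The elements the relations force below V are R, W, P, N — no chain reaches any other.
That is 4.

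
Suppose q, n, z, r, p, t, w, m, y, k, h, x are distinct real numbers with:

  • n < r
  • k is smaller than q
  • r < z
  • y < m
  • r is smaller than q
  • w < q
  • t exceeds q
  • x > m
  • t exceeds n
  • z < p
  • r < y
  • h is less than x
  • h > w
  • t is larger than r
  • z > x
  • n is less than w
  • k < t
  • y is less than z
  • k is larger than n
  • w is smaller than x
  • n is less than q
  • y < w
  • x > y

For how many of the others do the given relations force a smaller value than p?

The elements the relations force below p are n, r, y, w, h, m, x, z — no chain reaches any other.
That is 8.

8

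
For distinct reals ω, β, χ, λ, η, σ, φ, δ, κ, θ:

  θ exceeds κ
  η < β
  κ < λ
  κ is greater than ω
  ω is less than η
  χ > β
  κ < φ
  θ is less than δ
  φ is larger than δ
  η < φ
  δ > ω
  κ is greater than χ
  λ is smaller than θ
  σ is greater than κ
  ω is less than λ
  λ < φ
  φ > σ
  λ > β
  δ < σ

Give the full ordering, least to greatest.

Nothing is placed below ω, so it is least; from there ω < η; η < β; β < χ; χ < κ; κ < λ; λ < θ; θ < δ; δ < σ; σ < φ, each given directly.

ω < η < β < χ < κ < λ < θ < δ < σ < φ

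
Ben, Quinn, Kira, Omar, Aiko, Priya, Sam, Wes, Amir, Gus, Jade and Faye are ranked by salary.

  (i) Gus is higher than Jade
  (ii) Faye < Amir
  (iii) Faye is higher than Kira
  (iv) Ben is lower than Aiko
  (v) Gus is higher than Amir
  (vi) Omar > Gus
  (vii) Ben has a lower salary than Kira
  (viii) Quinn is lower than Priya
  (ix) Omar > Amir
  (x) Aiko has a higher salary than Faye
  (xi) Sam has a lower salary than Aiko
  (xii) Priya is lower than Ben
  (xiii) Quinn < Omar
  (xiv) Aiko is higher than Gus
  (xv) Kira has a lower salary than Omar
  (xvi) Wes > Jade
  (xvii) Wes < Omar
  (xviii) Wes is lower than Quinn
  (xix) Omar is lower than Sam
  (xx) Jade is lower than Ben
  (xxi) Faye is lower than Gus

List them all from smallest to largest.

The consecutive links are each given: Jade < Wes; Wes < Quinn; Quinn < Priya; Priya < Ben; Ben < Kira; Kira < Faye; Faye < Amir; Amir < Gus; Gus < Omar; Omar < Sam; Sam < Aiko.

Jade < Wes < Quinn < Priya < Ben < Kira < Faye < Amir < Gus < Omar < Sam < Aiko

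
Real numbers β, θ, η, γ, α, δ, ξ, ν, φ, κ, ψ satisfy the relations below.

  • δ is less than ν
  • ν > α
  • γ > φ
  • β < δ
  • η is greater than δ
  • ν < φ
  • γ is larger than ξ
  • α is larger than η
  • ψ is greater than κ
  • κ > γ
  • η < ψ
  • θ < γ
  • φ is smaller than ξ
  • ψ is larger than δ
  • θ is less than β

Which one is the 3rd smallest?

δ

Piecing the relations together gives one ordering: θ < β < δ < η < α < ν < φ < ξ < γ < κ < ψ.
Counting 3 from the smallest end gives δ.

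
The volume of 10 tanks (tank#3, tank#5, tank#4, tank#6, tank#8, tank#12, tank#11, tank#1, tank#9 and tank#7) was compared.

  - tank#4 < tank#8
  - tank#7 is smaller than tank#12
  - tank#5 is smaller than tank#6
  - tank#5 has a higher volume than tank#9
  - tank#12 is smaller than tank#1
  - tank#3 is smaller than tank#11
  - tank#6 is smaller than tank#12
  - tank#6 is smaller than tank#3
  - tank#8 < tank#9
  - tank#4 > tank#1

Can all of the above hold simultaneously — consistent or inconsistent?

We have tank#6 < tank#12 stated directly, yet also tank#12 < tank#1 < tank#4 < tank#8 < tank#9 < tank#5 < tank#6 by chaining the others — so tank#12 < tank#6. Contradiction.

inconsistent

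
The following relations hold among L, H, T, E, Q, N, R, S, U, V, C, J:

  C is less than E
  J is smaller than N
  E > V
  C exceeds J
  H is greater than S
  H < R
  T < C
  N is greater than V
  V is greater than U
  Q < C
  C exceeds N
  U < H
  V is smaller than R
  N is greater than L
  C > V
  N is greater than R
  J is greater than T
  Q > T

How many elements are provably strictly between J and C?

1

Chaining upward from J reaches: N, E.
Chaining downward from C reaches: S, U, T, Q, H, V, R, L, N.
Strictly between J and C are those in both lists: N — 1 element.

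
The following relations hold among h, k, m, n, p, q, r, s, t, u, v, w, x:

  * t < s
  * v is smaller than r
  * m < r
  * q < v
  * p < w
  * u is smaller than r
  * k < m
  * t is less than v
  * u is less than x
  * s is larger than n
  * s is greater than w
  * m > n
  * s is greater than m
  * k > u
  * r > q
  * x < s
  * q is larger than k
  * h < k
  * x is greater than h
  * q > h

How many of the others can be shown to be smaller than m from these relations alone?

4

The elements the relations force below m are h, n, u, k — no chain reaches any other.
That is 4.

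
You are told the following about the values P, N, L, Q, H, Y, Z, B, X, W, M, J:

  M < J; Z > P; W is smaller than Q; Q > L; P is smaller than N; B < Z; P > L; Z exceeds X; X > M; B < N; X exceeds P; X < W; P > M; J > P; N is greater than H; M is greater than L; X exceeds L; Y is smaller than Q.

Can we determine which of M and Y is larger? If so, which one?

Following every chain through M: above M we get P, X, N, J, W, Z, Q; below M we get L.
Y is not reached, and no chain runs the other way from Y to M.
So the given relations leave the order of M and Y undetermined.

undetermined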